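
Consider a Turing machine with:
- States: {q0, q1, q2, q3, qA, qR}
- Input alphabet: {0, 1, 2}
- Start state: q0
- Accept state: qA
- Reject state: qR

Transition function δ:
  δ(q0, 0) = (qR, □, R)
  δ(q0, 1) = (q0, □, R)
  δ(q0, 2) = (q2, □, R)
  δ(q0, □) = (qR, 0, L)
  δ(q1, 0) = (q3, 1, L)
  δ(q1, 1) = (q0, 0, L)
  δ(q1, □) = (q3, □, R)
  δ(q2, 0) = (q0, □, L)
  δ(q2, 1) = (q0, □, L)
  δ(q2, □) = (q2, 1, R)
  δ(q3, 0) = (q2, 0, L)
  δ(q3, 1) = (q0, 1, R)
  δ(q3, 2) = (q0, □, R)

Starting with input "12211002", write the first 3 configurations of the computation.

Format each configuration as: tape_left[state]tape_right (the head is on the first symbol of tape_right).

Transitions applied:
Step 1: δ(q0, 1) = (q0, □, R)
Step 2: δ(q0, 2) = (q2, □, R)

The first 3 configurations are:
[q0]12211002 ⊢ □[q0]2211002 ⊢ □□[q2]211002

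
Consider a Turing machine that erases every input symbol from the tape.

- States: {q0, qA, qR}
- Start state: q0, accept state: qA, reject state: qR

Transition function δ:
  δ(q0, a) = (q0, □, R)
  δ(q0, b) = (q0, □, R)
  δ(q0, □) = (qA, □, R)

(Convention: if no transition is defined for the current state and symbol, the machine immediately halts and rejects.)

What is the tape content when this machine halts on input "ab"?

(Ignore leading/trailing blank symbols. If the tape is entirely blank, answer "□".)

Execution trace:
Initial: [q0]ab
Step 1: δ(q0, a) = (q0, □, R) → □[q0]b
Step 2: δ(q0, b) = (q0, □, R) → □□[q0]□
Step 3: δ(q0, □) = (qA, □, R) → □□□[qA]□

The machine reaches the accept state qA and halts.

Final tape (ignoring leading/trailing blanks): □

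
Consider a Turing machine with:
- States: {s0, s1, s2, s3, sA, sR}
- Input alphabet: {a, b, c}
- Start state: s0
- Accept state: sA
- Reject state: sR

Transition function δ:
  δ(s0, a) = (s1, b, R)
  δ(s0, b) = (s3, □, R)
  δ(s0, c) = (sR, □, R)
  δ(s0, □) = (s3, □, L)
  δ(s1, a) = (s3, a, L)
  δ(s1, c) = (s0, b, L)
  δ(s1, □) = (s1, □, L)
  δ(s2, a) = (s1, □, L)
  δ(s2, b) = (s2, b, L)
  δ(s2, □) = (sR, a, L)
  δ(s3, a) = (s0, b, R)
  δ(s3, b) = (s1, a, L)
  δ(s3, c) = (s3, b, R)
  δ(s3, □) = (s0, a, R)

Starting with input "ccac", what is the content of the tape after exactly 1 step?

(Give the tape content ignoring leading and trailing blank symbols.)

Execution trace:
Initial: [s0]ccac
Step 1: δ(s0, c) = (sR, □, R) → □[sR]cac

The machine reaches the reject state sR and halts.

After 1 step, the tape (ignoring leading/trailing blanks) is: cac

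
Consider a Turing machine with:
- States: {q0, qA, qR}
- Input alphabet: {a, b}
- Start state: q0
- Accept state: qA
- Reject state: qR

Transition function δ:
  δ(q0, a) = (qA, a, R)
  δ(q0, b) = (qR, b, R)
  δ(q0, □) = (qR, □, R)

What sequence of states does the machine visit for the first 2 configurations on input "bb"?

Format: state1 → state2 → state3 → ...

Execution trace:
Initial: [q0]bb
Step 1: δ(q0, b) = (qR, b, R) → b[qR]b

The machine reaches the reject state qR and halts.

State sequence: q0 → qR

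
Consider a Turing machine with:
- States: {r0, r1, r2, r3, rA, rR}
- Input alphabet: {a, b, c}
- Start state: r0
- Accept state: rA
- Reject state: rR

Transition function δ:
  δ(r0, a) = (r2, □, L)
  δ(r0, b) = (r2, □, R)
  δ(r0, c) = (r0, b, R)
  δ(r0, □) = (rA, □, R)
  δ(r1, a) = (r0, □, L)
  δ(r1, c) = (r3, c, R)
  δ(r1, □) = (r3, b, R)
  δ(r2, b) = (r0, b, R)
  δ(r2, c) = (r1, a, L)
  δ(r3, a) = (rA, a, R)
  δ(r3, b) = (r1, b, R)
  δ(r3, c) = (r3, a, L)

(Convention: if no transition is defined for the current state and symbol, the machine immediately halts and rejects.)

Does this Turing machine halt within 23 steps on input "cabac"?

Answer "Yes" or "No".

Execution trace:
Initial: [r0]cabac
Step 1: δ(r0, c) = (r0, b, R) → b[r0]abac
Step 2: δ(r0, a) = (r2, □, L) → [r2]b□bac
Step 3: δ(r2, b) = (r0, b, R) → b[r0]□bac
Step 4: δ(r0, □) = (rA, □, R) → b□[rA]bac

The machine reaches the accept state rA and halts.
The machine halted after 4 steps (within the 23-step bound).

Answer: Yes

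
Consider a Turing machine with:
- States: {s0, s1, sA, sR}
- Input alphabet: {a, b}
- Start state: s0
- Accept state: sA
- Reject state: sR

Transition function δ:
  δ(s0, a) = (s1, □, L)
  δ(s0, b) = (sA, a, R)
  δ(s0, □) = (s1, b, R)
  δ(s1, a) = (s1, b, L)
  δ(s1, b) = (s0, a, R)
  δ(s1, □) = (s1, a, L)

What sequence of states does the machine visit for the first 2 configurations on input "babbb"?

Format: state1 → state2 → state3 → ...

Execution trace:
Initial: [s0]babbb
Step 1: δ(s0, b) = (sA, a, R) → a[sA]abbb

The machine reaches the accept state sA and halts.

State sequence: s0 → sA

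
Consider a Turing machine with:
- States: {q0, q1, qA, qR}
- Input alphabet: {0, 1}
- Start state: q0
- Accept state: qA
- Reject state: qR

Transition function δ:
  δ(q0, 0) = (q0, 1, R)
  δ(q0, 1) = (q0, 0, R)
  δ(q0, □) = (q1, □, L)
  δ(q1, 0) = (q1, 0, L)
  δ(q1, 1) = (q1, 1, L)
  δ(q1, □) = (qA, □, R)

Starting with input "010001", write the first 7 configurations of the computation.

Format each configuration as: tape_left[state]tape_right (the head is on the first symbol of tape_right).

Transitions applied:
Step 1: δ(q0, 0) = (q0, 1, R)
Step 2: δ(q0, 1) = (q0, 0, R)
Step 3: δ(q0, 0) = (q0, 1, R)
Step 4: δ(q0, 0) = (q0, 1, R)
Step 5: δ(q0, 0) = (q0, 1, R)
Step 6: δ(q0, 1) = (q0, 0, R)

The first 7 configurations are:
[q0]010001 ⊢ 1[q0]10001 ⊢ 10[q0]0001 ⊢ 101[q0]001 ⊢ 1011[q0]01 ⊢ 10111[q0]1 ⊢ 101110[q0]□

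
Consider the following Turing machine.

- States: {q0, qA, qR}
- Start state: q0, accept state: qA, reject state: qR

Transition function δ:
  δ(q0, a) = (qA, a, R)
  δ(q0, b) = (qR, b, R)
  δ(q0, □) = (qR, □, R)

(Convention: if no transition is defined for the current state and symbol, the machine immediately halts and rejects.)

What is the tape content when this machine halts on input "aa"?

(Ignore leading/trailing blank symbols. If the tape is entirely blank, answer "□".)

Execution trace:
Initial: [q0]aa
Step 1: δ(q0, a) = (qA, a, R) → a[qA]a

The machine reaches the accept state qA and halts.

Final tape (ignoring leading/trailing blanks): aa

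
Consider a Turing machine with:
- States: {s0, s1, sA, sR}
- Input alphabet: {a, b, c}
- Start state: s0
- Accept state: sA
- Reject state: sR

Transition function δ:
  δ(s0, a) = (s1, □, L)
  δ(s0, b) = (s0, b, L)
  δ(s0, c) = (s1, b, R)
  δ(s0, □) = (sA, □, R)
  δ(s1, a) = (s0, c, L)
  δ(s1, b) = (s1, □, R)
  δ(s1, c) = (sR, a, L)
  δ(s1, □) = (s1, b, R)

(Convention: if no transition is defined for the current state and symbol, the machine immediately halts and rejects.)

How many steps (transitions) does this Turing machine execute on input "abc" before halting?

Execution trace:
Initial: [s0]abc
Step 1: δ(s0, a) = (s1, □, L) → [s1]□□bc
Step 2: δ(s1, □) = (s1, b, R) → b[s1]□bc
Step 3: δ(s1, □) = (s1, b, R) → bb[s1]bc
Step 4: δ(s1, b) = (s1, □, R) → bb□[s1]c
Step 5: δ(s1, c) = (sR, a, L) → bb[sR]□a

The machine reaches the reject state sR and halts.

The machine executed 5 steps before halting.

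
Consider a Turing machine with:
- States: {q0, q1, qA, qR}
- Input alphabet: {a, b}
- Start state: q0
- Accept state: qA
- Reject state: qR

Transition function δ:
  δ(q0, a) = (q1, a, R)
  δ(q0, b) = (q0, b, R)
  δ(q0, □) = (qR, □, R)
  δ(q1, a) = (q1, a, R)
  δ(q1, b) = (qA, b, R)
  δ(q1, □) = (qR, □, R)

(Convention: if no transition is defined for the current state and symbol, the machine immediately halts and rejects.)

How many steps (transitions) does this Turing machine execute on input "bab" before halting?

Execution trace:
Initial: [q0]bab
Step 1: δ(q0, b) = (q0, b, R) → b[q0]ab
Step 2: δ(q0, a) = (q1, a, R) → ba[q1]b
Step 3: δ(q1, b) = (qA, b, R) → bab[qA]□

The machine reaches the accept state qA and halts.

The machine executed 3 steps before halting.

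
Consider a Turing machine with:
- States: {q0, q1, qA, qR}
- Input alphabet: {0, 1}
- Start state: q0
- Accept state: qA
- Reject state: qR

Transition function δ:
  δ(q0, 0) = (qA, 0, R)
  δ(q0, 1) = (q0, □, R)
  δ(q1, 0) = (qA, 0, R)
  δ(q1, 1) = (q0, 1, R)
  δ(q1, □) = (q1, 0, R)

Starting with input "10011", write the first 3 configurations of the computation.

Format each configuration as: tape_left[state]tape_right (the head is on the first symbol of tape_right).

Transitions applied:
Step 1: δ(q0, 1) = (q0, □, R)
Step 2: δ(q0, 0) = (qA, 0, R)

The first 3 configurations are:
[q0]10011 ⊢ □[q0]0011 ⊢ □0[qA]011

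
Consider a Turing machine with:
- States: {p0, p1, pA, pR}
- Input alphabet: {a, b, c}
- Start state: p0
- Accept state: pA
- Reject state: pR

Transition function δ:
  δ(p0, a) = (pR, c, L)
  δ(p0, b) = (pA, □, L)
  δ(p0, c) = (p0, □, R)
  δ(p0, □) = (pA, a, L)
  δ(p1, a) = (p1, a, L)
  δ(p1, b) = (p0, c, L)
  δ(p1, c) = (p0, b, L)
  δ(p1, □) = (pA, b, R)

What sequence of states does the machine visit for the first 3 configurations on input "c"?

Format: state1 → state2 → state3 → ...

Execution trace:
Initial: [p0]c
Step 1: δ(p0, c) = (p0, □, R) → □[p0]□
Step 2: δ(p0, □) = (pA, a, L) → [pA]□a

The machine reaches the accept state pA and halts.

State sequence: p0 → p0 → pA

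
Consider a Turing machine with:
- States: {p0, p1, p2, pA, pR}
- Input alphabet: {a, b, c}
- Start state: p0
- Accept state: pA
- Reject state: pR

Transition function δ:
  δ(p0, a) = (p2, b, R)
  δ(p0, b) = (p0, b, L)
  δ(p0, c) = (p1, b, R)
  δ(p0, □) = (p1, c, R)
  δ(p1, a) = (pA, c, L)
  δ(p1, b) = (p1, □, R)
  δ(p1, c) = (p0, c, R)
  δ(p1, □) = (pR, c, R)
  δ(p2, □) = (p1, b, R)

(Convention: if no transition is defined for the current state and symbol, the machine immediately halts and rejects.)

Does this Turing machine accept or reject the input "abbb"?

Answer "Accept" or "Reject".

Execution trace:
Initial: [p0]abbb
Step 1: δ(p0, a) = (p2, b, R) → b[p2]bbb

No transition is defined for δ(p2, b). By convention the machine halts and rejects.

Answer: Reject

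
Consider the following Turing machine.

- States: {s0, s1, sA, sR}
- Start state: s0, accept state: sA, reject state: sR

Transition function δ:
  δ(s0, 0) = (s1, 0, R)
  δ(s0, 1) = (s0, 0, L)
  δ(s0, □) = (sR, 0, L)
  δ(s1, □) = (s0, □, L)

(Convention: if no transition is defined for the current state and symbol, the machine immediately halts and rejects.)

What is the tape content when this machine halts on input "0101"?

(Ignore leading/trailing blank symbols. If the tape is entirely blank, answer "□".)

Execution trace:
Initial: [s0]0101
Step 1: δ(s0, 0) = (s1, 0, R) → 0[s1]101

No transition is defined for δ(s1, 1). By convention the machine halts and rejects.

Final tape (ignoring leading/trailing blanks): 0101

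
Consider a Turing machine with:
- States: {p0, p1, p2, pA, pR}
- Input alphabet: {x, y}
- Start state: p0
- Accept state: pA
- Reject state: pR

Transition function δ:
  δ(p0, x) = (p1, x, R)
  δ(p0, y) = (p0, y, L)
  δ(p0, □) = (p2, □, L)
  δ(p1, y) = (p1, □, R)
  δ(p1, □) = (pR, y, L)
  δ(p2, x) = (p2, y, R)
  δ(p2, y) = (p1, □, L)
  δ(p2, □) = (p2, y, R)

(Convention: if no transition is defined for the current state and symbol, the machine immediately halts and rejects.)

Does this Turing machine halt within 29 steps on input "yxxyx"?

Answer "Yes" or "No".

Execution trace:
Initial: [p0]yxxyx
Step 1: δ(p0, y) = (p0, y, L) → [p0]□yxxyx
Step 2: δ(p0, □) = (p2, □, L) → [p2]□□yxxyx
Step 3: δ(p2, □) = (p2, y, R) → y[p2]□yxxyx
Step 4: δ(p2, □) = (p2, y, R) → yy[p2]yxxyx
Step 5: δ(p2, y) = (p1, □, L) → y[p1]y□xxyx
Step 6: δ(p1, y) = (p1, □, R) → y□[p1]□xxyx
Step 7: δ(p1, □) = (pR, y, L) → y[pR]□yxxyx

The machine reaches the reject state pR and halts.
The machine halted after 7 steps (within the 29-step bound).

Answer: Yes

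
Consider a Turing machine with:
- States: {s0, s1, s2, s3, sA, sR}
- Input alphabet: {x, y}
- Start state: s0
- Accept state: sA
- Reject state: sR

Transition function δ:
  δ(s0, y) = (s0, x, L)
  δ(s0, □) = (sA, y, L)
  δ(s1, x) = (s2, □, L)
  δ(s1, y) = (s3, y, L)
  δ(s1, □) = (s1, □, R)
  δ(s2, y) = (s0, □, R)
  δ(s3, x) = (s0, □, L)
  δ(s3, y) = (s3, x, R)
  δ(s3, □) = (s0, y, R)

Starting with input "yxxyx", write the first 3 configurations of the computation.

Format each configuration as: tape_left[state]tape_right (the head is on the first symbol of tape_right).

Transitions applied:
Step 1: δ(s0, y) = (s0, x, L)
Step 2: δ(s0, □) = (sA, y, L)

The first 3 configurations are:
[s0]yxxyx ⊢ [s0]□xxxyx ⊢ [sA]□yxxxyx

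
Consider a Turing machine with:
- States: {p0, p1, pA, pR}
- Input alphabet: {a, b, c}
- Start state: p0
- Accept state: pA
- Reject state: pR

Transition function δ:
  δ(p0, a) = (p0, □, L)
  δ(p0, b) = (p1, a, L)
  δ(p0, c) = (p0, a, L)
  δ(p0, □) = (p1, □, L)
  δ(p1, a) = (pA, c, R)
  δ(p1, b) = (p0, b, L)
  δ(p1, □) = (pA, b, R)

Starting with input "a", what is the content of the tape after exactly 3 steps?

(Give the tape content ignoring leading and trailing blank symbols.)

Execution trace:
Initial: [p0]a
Step 1: δ(p0, a) = (p0, □, L) → [p0]□□
Step 2: δ(p0, □) = (p1, □, L) → [p1]□□□
Step 3: δ(p1, □) = (pA, b, R) → b[pA]□□

The machine reaches the accept state pA and halts.

After 3 steps, the tape (ignoring leading/trailing blanks) is: b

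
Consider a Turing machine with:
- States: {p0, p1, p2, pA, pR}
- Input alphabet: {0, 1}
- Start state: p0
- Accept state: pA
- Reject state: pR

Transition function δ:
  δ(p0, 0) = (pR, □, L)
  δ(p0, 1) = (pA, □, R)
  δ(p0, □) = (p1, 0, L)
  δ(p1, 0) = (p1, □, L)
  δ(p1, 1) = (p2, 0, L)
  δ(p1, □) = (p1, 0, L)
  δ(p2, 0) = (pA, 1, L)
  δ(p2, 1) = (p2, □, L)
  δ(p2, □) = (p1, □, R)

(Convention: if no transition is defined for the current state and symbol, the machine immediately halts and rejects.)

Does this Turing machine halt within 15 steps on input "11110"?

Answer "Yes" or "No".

Execution trace:
Initial: [p0]11110
Step 1: δ(p0, 1) = (pA, □, R) → □[pA]1110

The machine reaches the accept state pA and halts.
The machine halted after 1 step (within the 15-step bound).

Answer: Yes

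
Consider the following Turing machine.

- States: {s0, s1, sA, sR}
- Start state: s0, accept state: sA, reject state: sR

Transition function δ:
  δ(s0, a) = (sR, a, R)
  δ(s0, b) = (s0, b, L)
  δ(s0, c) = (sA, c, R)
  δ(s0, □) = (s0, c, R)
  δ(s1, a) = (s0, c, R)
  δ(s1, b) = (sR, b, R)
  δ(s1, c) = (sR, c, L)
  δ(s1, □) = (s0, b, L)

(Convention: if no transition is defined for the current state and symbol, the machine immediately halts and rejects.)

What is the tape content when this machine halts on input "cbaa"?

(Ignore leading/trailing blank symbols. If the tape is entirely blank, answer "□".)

Execution trace:
Initial: [s0]cbaa
Step 1: δ(s0, c) = (sA, c, R) → c[sA]baa

The machine reaches the accept state sA and halts.

Final tape (ignoring leading/trailing blanks): cbaa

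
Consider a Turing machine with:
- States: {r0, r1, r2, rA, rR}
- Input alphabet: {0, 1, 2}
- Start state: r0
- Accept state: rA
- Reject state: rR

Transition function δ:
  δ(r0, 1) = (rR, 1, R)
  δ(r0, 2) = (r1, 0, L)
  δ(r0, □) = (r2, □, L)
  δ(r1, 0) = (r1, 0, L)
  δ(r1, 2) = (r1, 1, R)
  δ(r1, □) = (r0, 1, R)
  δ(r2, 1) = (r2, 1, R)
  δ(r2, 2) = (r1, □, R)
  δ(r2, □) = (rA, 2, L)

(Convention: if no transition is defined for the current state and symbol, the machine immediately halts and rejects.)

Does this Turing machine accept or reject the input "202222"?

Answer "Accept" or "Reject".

Execution trace:
Initial: [r0]202222
Step 1: δ(r0, 2) = (r1, 0, L) → [r1]□002222
Step 2: δ(r1, □) = (r0, 1, R) → 1[r0]002222

No transition is defined for δ(r0, 0). By convention the machine halts and rejects.

Answer: Reject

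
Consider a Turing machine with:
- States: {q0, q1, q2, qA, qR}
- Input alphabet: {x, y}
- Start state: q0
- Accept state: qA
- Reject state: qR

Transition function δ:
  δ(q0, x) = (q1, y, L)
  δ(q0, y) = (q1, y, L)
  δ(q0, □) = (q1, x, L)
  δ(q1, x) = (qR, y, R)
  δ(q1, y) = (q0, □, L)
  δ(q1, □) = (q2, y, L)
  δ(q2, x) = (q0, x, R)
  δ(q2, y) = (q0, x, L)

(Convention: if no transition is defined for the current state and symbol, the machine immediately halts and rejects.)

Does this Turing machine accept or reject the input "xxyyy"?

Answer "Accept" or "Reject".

Execution trace:
Initial: [q0]xxyyy
Step 1: δ(q0, x) = (q1, y, L) → [q1]□yxyyy
Step 2: δ(q1, □) = (q2, y, L) → [q2]□yyxyyy

No transition is defined for δ(q2, □). By convention the machine halts and rejects.

Answer: Reject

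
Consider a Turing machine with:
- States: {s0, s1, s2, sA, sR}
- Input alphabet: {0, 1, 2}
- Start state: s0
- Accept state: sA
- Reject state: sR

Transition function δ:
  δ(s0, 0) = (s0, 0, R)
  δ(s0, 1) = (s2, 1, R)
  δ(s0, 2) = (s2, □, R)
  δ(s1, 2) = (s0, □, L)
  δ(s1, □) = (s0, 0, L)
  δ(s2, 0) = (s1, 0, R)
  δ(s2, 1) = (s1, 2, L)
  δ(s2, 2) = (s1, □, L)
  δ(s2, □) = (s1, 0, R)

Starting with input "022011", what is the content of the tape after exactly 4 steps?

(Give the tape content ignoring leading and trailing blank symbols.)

Execution trace:
Initial: [s0]022011
Step 1: δ(s0, 0) = (s0, 0, R) → 0[s0]22011
Step 2: δ(s0, 2) = (s2, □, R) → 0□[s2]2011
Step 3: δ(s2, 2) = (s1, □, L) → 0[s1]□□011
Step 4: δ(s1, □) = (s0, 0, L) → [s0]00□011

After 4 steps, the tape (ignoring leading/trailing blanks) is: 00□011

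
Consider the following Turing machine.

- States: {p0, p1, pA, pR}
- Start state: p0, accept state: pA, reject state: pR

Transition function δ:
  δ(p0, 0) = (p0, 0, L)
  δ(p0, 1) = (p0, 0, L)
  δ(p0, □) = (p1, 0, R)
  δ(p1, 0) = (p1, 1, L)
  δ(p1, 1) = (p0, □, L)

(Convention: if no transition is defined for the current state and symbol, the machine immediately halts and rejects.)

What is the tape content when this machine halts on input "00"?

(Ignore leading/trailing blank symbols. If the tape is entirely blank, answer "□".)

Execution trace:
Initial: [p0]00
Step 1: δ(p0, 0) = (p0, 0, L) → [p0]□00
Step 2: δ(p0, □) = (p1, 0, R) → 0[p1]00
Step 3: δ(p1, 0) = (p1, 1, L) → [p1]010
Step 4: δ(p1, 0) = (p1, 1, L) → [p1]□110

No transition is defined for δ(p1, □). By convention the machine halts and rejects.

Final tape (ignoring leading/trailing blanks): 110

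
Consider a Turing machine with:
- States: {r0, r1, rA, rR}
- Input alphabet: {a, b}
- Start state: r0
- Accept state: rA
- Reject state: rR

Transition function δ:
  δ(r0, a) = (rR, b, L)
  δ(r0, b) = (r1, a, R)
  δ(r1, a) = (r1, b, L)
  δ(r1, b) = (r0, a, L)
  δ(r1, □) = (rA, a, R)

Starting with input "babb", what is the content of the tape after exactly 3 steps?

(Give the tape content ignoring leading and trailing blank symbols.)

Execution trace:
Initial: [r0]babb
Step 1: δ(r0, b) = (r1, a, R) → a[r1]abb
Step 2: δ(r1, a) = (r1, b, L) → [r1]abbb
Step 3: δ(r1, a) = (r1, b, L) → [r1]□bbbb

After 3 steps, the tape (ignoring leading/trailing blanks) is: bbbb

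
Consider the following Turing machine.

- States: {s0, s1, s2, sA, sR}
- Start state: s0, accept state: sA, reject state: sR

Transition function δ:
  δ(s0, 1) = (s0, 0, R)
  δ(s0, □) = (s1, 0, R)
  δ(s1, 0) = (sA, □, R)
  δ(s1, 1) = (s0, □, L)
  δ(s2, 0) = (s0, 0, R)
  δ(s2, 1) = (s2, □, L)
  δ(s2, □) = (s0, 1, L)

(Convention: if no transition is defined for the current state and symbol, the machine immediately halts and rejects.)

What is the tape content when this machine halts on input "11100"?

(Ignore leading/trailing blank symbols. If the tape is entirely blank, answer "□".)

Execution trace:
Initial: [s0]11100
Step 1: δ(s0, 1) = (s0, 0, R) → 0[s0]1100
Step 2: δ(s0, 1) = (s0, 0, R) → 00[s0]100
Step 3: δ(s0, 1) = (s0, 0, R) → 000[s0]00

No transition is defined for δ(s0, 0). By convention the machine halts and rejects.

Final tape (ignoring leading/trailing blanks): 00000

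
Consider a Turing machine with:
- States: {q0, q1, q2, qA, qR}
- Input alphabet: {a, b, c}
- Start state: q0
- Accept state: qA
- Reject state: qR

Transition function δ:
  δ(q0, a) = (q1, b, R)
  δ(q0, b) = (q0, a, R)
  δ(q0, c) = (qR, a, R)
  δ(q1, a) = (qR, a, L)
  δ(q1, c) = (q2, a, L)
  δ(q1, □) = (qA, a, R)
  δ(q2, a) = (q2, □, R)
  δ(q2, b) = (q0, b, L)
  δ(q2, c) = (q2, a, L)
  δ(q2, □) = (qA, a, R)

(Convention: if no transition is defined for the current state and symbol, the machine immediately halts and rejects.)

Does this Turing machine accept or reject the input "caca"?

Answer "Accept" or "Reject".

Execution trace:
Initial: [q0]caca
Step 1: δ(q0, c) = (qR, a, R) → a[qR]aca

The machine reaches the reject state qR and halts.

Answer: Reject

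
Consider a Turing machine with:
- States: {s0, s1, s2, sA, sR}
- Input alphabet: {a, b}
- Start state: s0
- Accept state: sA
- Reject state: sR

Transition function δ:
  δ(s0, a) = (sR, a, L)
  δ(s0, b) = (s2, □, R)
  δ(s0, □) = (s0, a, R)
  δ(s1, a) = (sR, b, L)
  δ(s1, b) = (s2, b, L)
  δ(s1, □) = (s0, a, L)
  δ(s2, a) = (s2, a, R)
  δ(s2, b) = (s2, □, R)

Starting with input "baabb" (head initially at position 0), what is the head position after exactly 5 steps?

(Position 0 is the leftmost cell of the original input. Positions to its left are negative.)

Execution trace (head position shown):
Step 0: [s0]baabb  (head at position 0)
Step 1: move right → □[s2]aabb  (head at position 1)
Step 2: move right → □a[s2]abb  (head at position 2)
Step 3: move right → □aa[s2]bb  (head at position 3)
Step 4: move right → □aa□[s2]b  (head at position 4)
Step 5: move right → □aa□□[s2]□  (head at position 5)

After 5 steps, the head is at position 5.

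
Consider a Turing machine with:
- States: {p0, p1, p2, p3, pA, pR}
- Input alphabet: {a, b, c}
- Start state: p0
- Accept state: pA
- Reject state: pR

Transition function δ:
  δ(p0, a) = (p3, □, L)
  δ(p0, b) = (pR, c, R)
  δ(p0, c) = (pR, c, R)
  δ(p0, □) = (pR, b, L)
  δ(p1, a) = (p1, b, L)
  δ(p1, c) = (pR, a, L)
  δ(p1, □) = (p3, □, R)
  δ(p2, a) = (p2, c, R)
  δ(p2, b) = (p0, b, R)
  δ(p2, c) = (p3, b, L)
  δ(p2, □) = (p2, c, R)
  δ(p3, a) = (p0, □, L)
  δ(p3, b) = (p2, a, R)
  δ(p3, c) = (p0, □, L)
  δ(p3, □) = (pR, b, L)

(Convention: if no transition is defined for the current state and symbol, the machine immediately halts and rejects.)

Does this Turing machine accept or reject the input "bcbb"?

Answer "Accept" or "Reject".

Execution trace:
Initial: [p0]bcbb
Step 1: δ(p0, b) = (pR, c, R) → c[pR]cbb

The machine reaches the reject state pR and halts.

Answer: Reject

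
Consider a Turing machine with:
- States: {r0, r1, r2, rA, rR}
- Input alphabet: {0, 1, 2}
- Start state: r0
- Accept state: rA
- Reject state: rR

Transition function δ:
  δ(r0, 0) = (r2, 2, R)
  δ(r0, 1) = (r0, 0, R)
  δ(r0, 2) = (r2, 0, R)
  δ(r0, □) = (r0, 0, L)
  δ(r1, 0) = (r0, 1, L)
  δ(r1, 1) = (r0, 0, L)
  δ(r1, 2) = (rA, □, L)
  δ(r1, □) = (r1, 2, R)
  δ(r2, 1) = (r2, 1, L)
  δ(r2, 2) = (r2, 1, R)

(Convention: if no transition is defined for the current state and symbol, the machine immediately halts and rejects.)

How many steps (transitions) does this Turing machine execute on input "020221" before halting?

Execution trace:
Initial: [r0]020221
Step 1: δ(r0, 0) = (r2, 2, R) → 2[r2]20221
Step 2: δ(r2, 2) = (r2, 1, R) → 21[r2]0221

No transition is defined for δ(r2, 0). By convention the machine halts and rejects.

The machine executed 2 steps before halting.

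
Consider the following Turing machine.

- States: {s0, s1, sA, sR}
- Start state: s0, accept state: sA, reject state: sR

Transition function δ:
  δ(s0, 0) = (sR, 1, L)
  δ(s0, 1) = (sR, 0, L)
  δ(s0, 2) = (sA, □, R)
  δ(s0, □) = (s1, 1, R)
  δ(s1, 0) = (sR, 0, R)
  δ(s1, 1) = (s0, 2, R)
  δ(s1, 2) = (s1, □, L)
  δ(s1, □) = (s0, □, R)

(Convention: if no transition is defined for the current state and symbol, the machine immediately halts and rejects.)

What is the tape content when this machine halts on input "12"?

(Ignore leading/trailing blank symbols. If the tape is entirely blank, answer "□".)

Execution trace:
Initial: [s0]12
Step 1: δ(s0, 1) = (sR, 0, L) → [sR]□02

The machine reaches the reject state sR and halts.

Final tape (ignoring leading/trailing blanks): 02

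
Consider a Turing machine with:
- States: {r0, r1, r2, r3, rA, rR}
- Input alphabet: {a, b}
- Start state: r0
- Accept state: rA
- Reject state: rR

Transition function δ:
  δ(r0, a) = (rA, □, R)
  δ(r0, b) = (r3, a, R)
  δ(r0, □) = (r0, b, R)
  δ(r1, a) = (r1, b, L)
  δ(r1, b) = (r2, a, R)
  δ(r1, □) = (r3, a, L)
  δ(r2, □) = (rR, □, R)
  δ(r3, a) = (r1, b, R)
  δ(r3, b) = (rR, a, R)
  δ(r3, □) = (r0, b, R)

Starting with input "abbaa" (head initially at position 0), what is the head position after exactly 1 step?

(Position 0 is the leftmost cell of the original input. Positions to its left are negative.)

Execution trace (head position shown):
Step 0: [r0]abbaa  (head at position 0)
Step 1: move right → □[rA]bbaa  (head at position 1)

After 1 step, the head is at position 1.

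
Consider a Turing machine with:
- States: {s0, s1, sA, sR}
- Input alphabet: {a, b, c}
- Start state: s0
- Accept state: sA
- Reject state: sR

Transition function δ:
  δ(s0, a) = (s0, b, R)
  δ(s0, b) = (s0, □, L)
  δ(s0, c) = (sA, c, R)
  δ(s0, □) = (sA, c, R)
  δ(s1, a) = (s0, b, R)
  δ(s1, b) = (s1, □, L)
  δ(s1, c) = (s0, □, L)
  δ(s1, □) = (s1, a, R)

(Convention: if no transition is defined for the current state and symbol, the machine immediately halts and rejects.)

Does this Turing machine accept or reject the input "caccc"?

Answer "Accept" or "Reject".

Execution trace:
Initial: [s0]caccc
Step 1: δ(s0, c) = (sA, c, R) → c[sA]accc

The machine reaches the accept state sA and halts.

Answer: Accept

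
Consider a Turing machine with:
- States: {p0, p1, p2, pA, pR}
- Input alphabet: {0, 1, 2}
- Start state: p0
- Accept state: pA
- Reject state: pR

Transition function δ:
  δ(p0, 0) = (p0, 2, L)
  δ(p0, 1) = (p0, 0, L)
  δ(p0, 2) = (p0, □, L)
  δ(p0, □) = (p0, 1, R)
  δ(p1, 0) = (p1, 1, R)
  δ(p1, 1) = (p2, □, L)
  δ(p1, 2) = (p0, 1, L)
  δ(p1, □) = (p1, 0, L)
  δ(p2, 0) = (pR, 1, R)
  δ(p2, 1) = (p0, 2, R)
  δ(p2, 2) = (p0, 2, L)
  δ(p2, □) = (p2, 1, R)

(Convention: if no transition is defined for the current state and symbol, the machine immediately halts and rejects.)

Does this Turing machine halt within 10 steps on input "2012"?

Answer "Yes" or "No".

Execution trace:
Initial: [p0]2012
Step 1: δ(p0, 2) = (p0, □, L) → [p0]□□012
Step 2: δ(p0, □) = (p0, 1, R) → 1[p0]□012
Step 3: δ(p0, □) = (p0, 1, R) → 11[p0]012
Step 4: δ(p0, 0) = (p0, 2, L) → 1[p0]1212
Step 5: δ(p0, 1) = (p0, 0, L) → [p0]10212
Step 6: δ(p0, 1) = (p0, 0, L) → [p0]□00212
Step 7: δ(p0, □) = (p0, 1, R) → 1[p0]00212
Step 8: δ(p0, 0) = (p0, 2, L) → [p0]120212
Step 9: δ(p0, 1) = (p0, 0, L) → [p0]□020212
Step 10: δ(p0, □) = (p0, 1, R) → 1[p0]020212

The machine has not reached a halting state after 10 steps.
The machine did not halt within the 10-step bound.

Answer: No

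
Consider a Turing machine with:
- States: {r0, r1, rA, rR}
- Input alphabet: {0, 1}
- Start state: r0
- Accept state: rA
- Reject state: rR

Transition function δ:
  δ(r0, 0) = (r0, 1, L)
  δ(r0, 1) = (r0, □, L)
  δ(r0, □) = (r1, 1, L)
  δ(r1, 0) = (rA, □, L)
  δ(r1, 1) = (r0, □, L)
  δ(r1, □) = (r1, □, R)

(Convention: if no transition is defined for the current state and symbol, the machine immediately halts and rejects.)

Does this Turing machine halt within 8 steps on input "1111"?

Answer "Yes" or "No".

Execution trace:
Initial: [r0]1111
Step 1: δ(r0, 1) = (r0, □, L) → [r0]□□111
Step 2: δ(r0, □) = (r1, 1, L) → [r1]□1□111
Step 3: δ(r1, □) = (r1, □, R) → □[r1]1□111
Step 4: δ(r1, 1) = (r0, □, L) → [r0]□□□111
Step 5: δ(r0, □) = (r1, 1, L) → [r1]□1□□111
Step 6: δ(r1, □) = (r1, □, R) → □[r1]1□□111
Step 7: δ(r1, 1) = (r0, □, L) → [r0]□□□□111
Step 8: δ(r0, □) = (r1, 1, L) → [r1]□1□□□111

The machine has not reached a halting state after 8 steps.
The machine did not halt within the 8-step bound.

Answer: No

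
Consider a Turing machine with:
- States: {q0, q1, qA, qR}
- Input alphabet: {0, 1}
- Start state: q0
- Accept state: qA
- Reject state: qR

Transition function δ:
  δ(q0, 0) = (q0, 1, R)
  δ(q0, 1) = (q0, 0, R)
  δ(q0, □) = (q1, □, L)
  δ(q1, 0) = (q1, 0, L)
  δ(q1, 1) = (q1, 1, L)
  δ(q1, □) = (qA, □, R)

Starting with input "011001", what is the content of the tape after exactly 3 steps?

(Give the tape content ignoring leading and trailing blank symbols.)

Execution trace:
Initial: [q0]011001
Step 1: δ(q0, 0) = (q0, 1, R) → 1[q0]11001
Step 2: δ(q0, 1) = (q0, 0, R) → 10[q0]1001
Step 3: δ(q0, 1) = (q0, 0, R) → 100[q0]001

After 3 steps, the tape (ignoring leading/trailing blanks) is: 100001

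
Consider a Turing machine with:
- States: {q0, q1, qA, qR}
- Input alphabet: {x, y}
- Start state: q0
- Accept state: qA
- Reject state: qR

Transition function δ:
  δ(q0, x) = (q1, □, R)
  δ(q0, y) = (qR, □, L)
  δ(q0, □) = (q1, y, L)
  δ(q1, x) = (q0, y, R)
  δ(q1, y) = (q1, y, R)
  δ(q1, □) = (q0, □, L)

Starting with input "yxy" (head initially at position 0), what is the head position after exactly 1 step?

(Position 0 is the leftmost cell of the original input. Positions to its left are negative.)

Execution trace (head position shown):
Step 0: [q0]yxy  (head at position 0)
Step 1: move left → [qR]□□xy  (head at position -1)

After 1 step, the head is at position -1.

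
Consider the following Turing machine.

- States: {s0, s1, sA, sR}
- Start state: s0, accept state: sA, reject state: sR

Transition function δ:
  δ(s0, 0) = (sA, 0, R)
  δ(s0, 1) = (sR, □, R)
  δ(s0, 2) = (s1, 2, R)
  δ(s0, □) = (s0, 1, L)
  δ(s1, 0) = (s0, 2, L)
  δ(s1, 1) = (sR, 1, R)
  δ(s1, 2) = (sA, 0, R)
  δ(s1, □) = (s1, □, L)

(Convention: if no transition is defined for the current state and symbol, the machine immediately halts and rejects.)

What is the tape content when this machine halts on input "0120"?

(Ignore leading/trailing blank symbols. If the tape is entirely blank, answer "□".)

Execution trace:
Initial: [s0]0120
Step 1: δ(s0, 0) = (sA, 0, R) → 0[sA]120

The machine reaches the accept state sA and halts.

Final tape (ignoring leading/trailing blanks): 0120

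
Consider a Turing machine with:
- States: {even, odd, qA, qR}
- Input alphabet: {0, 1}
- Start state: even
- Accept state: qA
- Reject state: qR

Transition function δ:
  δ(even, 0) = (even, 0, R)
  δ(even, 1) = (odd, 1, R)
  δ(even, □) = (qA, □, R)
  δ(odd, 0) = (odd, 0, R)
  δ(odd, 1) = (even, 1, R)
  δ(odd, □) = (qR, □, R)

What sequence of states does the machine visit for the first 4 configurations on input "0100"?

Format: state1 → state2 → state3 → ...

Execution trace:
Initial: [even]0100
Step 1: δ(even, 0) = (even, 0, R) → 0[even]100
Step 2: δ(even, 1) = (odd, 1, R) → 01[odd]00
Step 3: δ(odd, 0) = (odd, 0, R) → 010[odd]0

State sequence: even → even → odd → odd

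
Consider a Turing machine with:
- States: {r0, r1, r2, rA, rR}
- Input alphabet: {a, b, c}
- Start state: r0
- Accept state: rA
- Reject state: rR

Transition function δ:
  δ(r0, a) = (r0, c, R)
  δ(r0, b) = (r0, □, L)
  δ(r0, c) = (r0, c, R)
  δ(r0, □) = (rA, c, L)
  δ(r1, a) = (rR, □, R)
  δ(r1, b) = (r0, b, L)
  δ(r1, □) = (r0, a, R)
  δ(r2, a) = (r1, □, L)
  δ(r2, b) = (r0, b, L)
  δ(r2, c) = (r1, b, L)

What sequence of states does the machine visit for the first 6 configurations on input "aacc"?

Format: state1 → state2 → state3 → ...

Execution trace:
Initial: [r0]aacc
Step 1: δ(r0, a) = (r0, c, R) → c[r0]acc
Step 2: δ(r0, a) = (r0, c, R) → cc[r0]cc
Step 3: δ(r0, c) = (r0, c, R) → ccc[r0]c
Step 4: δ(r0, c) = (r0, c, R) → cccc[r0]□
Step 5: δ(r0, □) = (rA, c, L) → ccc[rA]cc

The machine reaches the accept state rA and halts.

State sequence: r0 → r0 → r0 → r0 → r0 → rA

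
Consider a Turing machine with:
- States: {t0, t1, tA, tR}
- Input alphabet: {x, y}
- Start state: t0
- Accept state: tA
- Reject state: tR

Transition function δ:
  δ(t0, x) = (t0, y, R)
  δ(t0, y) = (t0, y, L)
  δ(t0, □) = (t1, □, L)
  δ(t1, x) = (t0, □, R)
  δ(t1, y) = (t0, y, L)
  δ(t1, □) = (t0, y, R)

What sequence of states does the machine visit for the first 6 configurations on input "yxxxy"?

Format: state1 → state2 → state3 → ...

Execution trace:
Initial: [t0]yxxxy
Step 1: δ(t0, y) = (t0, y, L) → [t0]□yxxxy
Step 2: δ(t0, □) = (t1, □, L) → [t1]□□yxxxy
Step 3: δ(t1, □) = (t0, y, R) → y[t0]□yxxxy
Step 4: δ(t0, □) = (t1, □, L) → [t1]y□yxxxy
Step 5: δ(t1, y) = (t0, y, L) → [t0]□y□yxxxy

State sequence: t0 → t0 → t1 → t0 → t1 → t0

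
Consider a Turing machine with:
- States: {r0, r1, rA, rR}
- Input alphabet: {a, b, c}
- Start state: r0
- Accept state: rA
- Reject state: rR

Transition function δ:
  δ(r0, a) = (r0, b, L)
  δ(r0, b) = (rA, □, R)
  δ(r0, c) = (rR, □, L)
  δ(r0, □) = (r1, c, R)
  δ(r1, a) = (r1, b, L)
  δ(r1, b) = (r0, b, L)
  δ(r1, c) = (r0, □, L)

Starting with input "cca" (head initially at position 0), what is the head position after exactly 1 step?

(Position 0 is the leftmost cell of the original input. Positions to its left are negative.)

Execution trace (head position shown):
Step 0: [r0]cca  (head at position 0)
Step 1: move left → [rR]□□ca  (head at position -1)

After 1 step, the head is at position -1.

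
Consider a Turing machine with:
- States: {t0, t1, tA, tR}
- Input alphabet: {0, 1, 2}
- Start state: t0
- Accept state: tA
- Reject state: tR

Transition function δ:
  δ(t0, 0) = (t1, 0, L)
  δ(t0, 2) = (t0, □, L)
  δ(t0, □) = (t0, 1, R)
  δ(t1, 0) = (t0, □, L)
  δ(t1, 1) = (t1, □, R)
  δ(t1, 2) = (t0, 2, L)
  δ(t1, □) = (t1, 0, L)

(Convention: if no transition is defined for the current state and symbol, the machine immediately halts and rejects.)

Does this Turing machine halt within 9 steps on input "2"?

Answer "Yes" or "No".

Execution trace:
Initial: [t0]2
Step 1: δ(t0, 2) = (t0, □, L) → [t0]□□
Step 2: δ(t0, □) = (t0, 1, R) → 1[t0]□
Step 3: δ(t0, □) = (t0, 1, R) → 11[t0]□
Step 4: δ(t0, □) = (t0, 1, R) → 111[t0]□
Step 5: δ(t0, □) = (t0, 1, R) → 1111[t0]□
Step 6: δ(t0, □) = (t0, 1, R) → 11111[t0]□
Step 7: δ(t0, □) = (t0, 1, R) → 111111[t0]□
Step 8: δ(t0, □) = (t0, 1, R) → 1111111[t0]□
Step 9: δ(t0, □) = (t0, 1, R) → 11111111[t0]□

The machine has not reached a halting state after 9 steps.
The machine did not halt within the 9-step bound.

Answer: No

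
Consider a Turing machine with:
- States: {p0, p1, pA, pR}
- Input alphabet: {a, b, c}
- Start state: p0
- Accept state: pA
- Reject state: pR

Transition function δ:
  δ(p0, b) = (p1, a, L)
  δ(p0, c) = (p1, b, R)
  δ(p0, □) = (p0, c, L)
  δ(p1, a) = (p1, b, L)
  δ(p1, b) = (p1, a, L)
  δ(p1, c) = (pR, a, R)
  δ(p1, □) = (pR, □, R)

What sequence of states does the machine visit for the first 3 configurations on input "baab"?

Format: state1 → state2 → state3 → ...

Execution trace:
Initial: [p0]baab
Step 1: δ(p0, b) = (p1, a, L) → [p1]□aaab
Step 2: δ(p1, □) = (pR, □, R) → □[pR]aaab

The machine reaches the reject state pR and halts.

State sequence: p0 → p1 → pR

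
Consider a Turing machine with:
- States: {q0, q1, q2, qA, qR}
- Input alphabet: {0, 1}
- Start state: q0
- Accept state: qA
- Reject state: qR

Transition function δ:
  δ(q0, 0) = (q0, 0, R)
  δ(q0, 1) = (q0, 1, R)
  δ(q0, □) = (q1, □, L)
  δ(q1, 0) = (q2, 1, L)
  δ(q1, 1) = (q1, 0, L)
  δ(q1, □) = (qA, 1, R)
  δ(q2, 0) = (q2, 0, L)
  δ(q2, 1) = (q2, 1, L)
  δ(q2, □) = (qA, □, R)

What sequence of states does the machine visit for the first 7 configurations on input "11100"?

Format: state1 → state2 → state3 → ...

Execution trace:
Initial: [q0]11100
Step 1: δ(q0, 1) = (q0, 1, R) → 1[q0]1100
Step 2: δ(q0, 1) = (q0, 1, R) → 11[q0]100
Step 3: δ(q0, 1) = (q0, 1, R) → 111[q0]00
Step 4: δ(q0, 0) = (q0, 0, R) → 1110[q0]0
Step 5: δ(q0, 0) = (q0, 0, R) → 11100[q0]□
Step 6: δ(q0, □) = (q1, □, L) → 1110[q1]0□

State sequence: q0 → q0 → q0 → q0 → q0 → q0 → q1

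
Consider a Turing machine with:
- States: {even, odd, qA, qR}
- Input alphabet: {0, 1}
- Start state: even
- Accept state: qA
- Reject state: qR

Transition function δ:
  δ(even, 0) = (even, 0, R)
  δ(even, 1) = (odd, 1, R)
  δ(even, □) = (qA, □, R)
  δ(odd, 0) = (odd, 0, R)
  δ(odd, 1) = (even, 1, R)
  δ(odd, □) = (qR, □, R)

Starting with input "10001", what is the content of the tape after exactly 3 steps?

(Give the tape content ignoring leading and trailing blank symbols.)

Execution trace:
Initial: [even]10001
Step 1: δ(even, 1) = (odd, 1, R) → 1[odd]0001
Step 2: δ(odd, 0) = (odd, 0, R) → 10[odd]001
Step 3: δ(odd, 0) = (odd, 0, R) → 100[odd]01

After 3 steps, the tape (ignoring leading/trailing blanks) is: 10001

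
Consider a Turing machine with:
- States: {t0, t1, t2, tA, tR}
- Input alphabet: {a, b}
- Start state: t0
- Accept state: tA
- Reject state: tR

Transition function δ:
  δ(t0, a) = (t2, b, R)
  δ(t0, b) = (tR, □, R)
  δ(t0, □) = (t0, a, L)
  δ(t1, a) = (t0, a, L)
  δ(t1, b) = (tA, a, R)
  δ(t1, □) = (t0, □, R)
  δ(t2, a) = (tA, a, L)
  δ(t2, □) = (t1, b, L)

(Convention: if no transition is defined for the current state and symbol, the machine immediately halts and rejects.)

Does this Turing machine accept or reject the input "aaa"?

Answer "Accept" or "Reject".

Execution trace:
Initial: [t0]aaa
Step 1: δ(t0, a) = (t2, b, R) → b[t2]aa
Step 2: δ(t2, a) = (tA, a, L) → [tA]baa

The machine reaches the accept state tA and halts.

Answer: Accept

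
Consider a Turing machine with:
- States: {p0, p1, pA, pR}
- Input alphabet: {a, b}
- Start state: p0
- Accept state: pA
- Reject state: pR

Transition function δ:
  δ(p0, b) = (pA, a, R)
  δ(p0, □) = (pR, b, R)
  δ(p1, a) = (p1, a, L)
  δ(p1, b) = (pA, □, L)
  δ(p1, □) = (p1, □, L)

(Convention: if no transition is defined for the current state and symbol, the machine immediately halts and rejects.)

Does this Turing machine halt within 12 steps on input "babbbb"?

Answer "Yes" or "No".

Execution trace:
Initial: [p0]babbbb
Step 1: δ(p0, b) = (pA, a, R) → a[pA]abbbb

The machine reaches the accept state pA and halts.
The machine halted after 1 step (within the 12-step bound).

Answer: Yes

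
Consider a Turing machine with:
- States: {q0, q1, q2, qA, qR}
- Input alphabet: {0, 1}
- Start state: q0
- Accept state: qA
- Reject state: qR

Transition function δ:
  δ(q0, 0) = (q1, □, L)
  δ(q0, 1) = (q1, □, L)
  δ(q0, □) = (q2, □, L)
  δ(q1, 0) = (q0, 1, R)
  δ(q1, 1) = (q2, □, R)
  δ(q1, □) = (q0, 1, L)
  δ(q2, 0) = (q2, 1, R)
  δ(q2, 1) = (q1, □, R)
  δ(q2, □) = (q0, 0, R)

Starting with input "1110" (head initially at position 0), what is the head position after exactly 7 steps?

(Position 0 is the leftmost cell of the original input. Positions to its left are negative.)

Execution trace (head position shown):
Step 0: [q0]1110  (head at position 0)
Step 1: move left → [q1]□□110  (head at position -1)
Step 2: move left → [q0]□1□110  (head at position -2)
Step 3: move left → [q2]□□1□110  (head at position -3)
Step 4: move right → 0[q0]□1□110  (head at position -2)
Step 5: move left → [q2]0□1□110  (head at position -3)
Step 6: move right → 1[q2]□1□110  (head at position -2)
Step 7: move right → 10[q0]1□110  (head at position -1)

After 7 steps, the head is at position -1.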